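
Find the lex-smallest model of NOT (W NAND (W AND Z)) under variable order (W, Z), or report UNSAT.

W=1, Z=1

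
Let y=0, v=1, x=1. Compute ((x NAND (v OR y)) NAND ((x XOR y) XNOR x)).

Substituting: ((1 NAND (1 OR 0)) NAND ((1 XOR 0) XNOR 1))
= 1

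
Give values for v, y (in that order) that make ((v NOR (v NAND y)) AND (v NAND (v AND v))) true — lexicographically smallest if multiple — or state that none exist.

UNSATISFIABLE - no assignment makes this expression true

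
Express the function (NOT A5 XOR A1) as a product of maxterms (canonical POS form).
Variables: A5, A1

ΠM(1, 2) = (A5 OR NOT A1) AND (NOT A5 OR A1)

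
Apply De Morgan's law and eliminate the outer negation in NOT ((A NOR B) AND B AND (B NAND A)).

NOT (A NOR B) OR NOT B OR NOT (B NAND A)
De Morgan's: NOT(AND of terms) = OR of negations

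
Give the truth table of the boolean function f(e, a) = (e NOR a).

e | a | Output
--------------
0 | 0 | 1
0 | 1 | 0
1 | 0 | 0
1 | 1 | 0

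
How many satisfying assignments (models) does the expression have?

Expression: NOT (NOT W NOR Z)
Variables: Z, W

Satisfying assignments: (0,0), (1,0), (1,1)
Count: 3 out of 4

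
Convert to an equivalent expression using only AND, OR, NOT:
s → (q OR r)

NOT s OR (q OR r)
(Implication elimination: A → B = NOT A OR B)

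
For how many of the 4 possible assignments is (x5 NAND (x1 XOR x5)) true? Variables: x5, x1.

Satisfying assignments: (0,0), (0,1), (1,1)
Count: 3 out of 4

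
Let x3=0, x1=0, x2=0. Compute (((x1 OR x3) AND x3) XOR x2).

Substituting: (((0 OR 0) AND 0) XOR 0)
= 0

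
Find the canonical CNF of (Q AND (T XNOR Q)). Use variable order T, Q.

(T OR Q) AND (T OR NOT Q) AND (NOT T OR Q)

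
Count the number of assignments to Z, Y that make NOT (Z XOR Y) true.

Satisfying assignments: (0,0), (1,1)
Count: 2 out of 4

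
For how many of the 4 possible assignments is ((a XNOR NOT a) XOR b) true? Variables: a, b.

Satisfying assignments: (0,1), (1,1)
Count: 2 out of 4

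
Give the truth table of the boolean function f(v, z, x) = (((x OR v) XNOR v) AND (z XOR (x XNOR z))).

v | z | x | Output
------------------
0 | 0 | 0 | 1
0 | 0 | 1 | 0
0 | 1 | 0 | 1
0 | 1 | 1 | 0
1 | 0 | 0 | 1
1 | 0 | 1 | 0
1 | 1 | 0 | 1
1 | 1 | 1 | 0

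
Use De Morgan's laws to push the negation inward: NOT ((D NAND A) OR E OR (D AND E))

NOT (D NAND A) AND NOT E AND NOT (D AND E)
De Morgan's: NOT(OR of terms) = AND of negations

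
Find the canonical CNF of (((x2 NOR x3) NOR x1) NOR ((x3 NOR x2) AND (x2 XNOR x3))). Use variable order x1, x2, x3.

(x1 OR x2 OR x3) AND (x1 OR x2 OR NOT x3) AND (x1 OR NOT x2 OR x3) AND (x1 OR NOT x2 OR NOT x3) AND (NOT x1 OR x2 OR x3)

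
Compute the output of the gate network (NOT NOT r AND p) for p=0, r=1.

Substituting: (NOT NOT 1 AND 0)
= 0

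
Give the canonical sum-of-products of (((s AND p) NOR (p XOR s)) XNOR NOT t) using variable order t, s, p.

Σm(0, 5, 6, 7) = (NOT t AND NOT s AND NOT p) OR (t AND NOT s AND p) OR (t AND s AND NOT p) OR (t AND s AND p)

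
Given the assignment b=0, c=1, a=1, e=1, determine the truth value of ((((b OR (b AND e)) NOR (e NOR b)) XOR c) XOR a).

Substituting: ((((0 OR (0 AND 1)) NOR (1 NOR 0)) XOR 1) XOR 1)
= 1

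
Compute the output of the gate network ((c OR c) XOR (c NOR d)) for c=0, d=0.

Substituting: ((0 OR 0) XOR (0 NOR 0))
= 1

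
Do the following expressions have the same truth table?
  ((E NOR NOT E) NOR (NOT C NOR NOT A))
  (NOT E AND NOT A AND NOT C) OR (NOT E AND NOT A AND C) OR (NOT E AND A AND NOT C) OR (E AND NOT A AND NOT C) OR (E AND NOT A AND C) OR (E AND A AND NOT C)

Yes, they are equivalent — the two output columns agree on all 8 assignments:
E | A | C | Expression 1 | Expression 2
---------------------------------------
0 | 0 | 0 | 1 | 1
0 | 0 | 1 | 1 | 1
0 | 1 | 0 | 1 | 1
0 | 1 | 1 | 0 | 0
1 | 0 | 0 | 1 | 1
1 | 0 | 1 | 1 | 1
1 | 1 | 0 | 1 | 1
1 | 1 | 1 | 0 | 0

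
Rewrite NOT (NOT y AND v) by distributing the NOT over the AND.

y OR NOT v
De Morgan's: NOT(AND of terms) = OR of negations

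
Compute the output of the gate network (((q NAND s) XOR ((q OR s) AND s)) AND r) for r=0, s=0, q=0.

Substituting: (((0 NAND 0) XOR ((0 OR 0) AND 0)) AND 0)
= 0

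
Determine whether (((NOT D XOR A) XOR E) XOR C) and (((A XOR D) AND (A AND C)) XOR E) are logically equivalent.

No. Counterexample: with D=0, A=0, E=0, C=0, Expression 1 = 1 but Expression 2 = 0.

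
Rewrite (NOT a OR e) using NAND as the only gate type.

(((a NAND a) NAND (a NAND a)) NAND (e NAND e))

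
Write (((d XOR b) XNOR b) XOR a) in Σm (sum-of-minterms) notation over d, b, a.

Σm(0, 2, 5, 7) = (NOT d AND NOT b AND NOT a) OR (NOT d AND b AND NOT a) OR (d AND NOT b AND a) OR (d AND b AND a)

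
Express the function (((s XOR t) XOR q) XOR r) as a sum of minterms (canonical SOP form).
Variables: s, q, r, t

Σm(1, 2, 4, 7, 8, 11, 13, 14) = (NOT s AND NOT q AND NOT r AND t) OR (NOT s AND NOT q AND r AND NOT t) OR (NOT s AND q AND NOT r AND NOT t) OR (NOT s AND q AND r AND t) OR (s AND NOT q AND NOT r AND NOT t) OR (s AND NOT q AND r AND t) OR (s AND q AND NOT r AND t) OR (s AND q AND r AND NOT t)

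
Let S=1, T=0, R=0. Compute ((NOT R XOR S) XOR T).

Substituting: ((NOT 0 XOR 1) XOR 0)
= 0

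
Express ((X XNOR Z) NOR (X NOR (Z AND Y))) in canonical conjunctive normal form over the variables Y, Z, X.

(Y OR Z OR X) AND (Y OR NOT Z OR X) AND (Y OR NOT Z OR NOT X) AND (NOT Y OR Z OR X) AND (NOT Y OR NOT Z OR NOT X)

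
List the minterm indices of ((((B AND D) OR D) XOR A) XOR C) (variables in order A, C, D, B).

Σm(2, 3, 4, 5, 8, 9, 14, 15) = (NOT A AND NOT C AND D AND NOT B) OR (NOT A AND NOT C AND D AND B) OR (NOT A AND C AND NOT D AND NOT B) OR (NOT A AND C AND NOT D AND B) OR (A AND NOT C AND NOT D AND NOT B) OR (A AND NOT C AND NOT D AND B) OR (A AND C AND D AND NOT B) OR (A AND C AND D AND B)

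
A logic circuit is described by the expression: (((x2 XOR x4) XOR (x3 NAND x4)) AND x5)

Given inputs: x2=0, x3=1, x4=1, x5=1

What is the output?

Substituting: (((0 XOR 1) XOR (1 NAND 1)) AND 1)
= 1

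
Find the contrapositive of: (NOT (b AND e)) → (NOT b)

Contrapositive: b → (b AND e)
Note: A statement and its contrapositive are logically equivalent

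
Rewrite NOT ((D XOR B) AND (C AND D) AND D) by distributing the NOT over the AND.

NOT (D XOR B) OR NOT (C AND D) OR NOT D
De Morgan's: NOT(AND of terms) = OR of negations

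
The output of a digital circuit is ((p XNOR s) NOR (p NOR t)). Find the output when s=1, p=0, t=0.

Substituting: ((0 XNOR 1) NOR (0 NOR 0))
= 0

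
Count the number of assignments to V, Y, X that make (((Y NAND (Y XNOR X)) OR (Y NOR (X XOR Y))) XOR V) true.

Satisfying assignments: (0,0,0), (0,0,1), (0,1,0), (1,1,1)
Count: 4 out of 8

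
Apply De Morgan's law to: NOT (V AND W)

NOT V OR NOT W
De Morgan's: NOT(AND of terms) = OR of negations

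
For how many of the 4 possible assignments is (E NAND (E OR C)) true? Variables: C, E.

Satisfying assignments: (0,0), (1,0)
Count: 2 out of 4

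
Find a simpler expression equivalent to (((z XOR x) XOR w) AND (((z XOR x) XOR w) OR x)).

By absorption (E AND (E OR v) = E):
= ((z XOR x) XOR w)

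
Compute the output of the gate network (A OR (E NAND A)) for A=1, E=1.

Substituting: (1 OR (1 NAND 1))
= 1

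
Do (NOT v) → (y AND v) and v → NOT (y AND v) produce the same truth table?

No, Inverse is not equivalent to original (counterexample: y=0, v=0)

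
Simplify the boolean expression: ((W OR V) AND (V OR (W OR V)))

By absorption (E AND (E OR v) = E):
= (W OR V)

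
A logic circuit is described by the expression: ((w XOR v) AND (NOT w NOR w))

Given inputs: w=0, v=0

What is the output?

Substituting: ((0 XOR 0) AND (NOT 0 NOR 0))
= 0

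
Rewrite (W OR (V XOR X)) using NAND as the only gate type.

((W NAND W) NAND (((V NAND (V NAND X)) NAND (X NAND (V NAND X))) NAND ((V NAND (V NAND X)) NAND (X NAND (V NAND X)))))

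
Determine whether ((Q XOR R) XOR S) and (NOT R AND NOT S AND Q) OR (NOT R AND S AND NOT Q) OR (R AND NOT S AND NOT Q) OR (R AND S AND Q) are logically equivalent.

Yes, they are equivalent — the two output columns agree on all 8 assignments:
R | S | Q | Expression 1 | Expression 2
---------------------------------------
0 | 0 | 0 | 0 | 0
0 | 0 | 1 | 1 | 1
0 | 1 | 0 | 1 | 1
0 | 1 | 1 | 0 | 0
1 | 0 | 0 | 1 | 1
1 | 0 | 1 | 0 | 0
1 | 1 | 0 | 0 | 0
1 | 1 | 1 | 1 | 1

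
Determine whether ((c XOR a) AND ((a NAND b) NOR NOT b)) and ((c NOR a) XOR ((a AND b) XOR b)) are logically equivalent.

No. Counterexample: with a=0, b=0, c=0, Expression 1 = 0 but Expression 2 = 1.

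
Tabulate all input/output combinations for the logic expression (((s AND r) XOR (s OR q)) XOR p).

p | s | q | r | Output
----------------------
0 | 0 | 0 | 0 | 0
0 | 0 | 0 | 1 | 0
0 | 0 | 1 | 0 | 1
0 | 0 | 1 | 1 | 1
0 | 1 | 0 | 0 | 1
0 | 1 | 0 | 1 | 0
0 | 1 | 1 | 0 | 1
0 | 1 | 1 | 1 | 0
1 | 0 | 0 | 0 | 1
1 | 0 | 0 | 1 | 1
1 | 0 | 1 | 0 | 0
1 | 0 | 1 | 1 | 0
1 | 1 | 0 | 0 | 0
1 | 1 | 0 | 1 | 1
1 | 1 | 1 | 0 | 0
1 | 1 | 1 | 1 | 1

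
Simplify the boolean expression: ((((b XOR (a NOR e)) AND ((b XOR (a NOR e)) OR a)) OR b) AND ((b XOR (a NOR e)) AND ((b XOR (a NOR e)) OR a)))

By absorption (E AND (E OR v) = E) then absorption (E AND (E OR v) = E):
= (b XOR (a NOR e))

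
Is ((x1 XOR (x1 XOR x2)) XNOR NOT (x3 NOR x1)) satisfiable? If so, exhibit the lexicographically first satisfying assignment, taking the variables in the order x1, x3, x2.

x1=0, x3=0, x2=0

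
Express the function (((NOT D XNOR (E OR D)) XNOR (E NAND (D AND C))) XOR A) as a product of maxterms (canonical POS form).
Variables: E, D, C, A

ΠM(0, 2, 4, 6, 9, 11, 12, 15) = (E OR D OR C OR A) AND (E OR D OR NOT C OR A) AND (E OR NOT D OR C OR A) AND (E OR NOT D OR NOT C OR A) AND (NOT E OR D OR C OR NOT A) AND (NOT E OR D OR NOT C OR NOT A) AND (NOT E OR NOT D OR C OR A) AND (NOT E OR NOT D OR NOT C OR NOT A)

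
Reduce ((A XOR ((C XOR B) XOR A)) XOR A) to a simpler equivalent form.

By XOR self-cancellation ((E XOR v) XOR v = E):
= ((C XOR B) XOR A)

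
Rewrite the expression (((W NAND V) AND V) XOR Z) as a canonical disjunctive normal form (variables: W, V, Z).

(NOT W AND NOT V AND Z) OR (NOT W AND V AND NOT Z) OR (W AND NOT V AND Z) OR (W AND V AND Z)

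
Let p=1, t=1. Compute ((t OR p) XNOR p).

Substituting: ((1 OR 1) XNOR 1)
= 1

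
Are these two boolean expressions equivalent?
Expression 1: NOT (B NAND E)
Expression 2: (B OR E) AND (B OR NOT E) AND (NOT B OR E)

Yes, they are equivalent — the two output columns agree on all 4 assignments:
B | E | Expression 1 | Expression 2
-----------------------------------
0 | 0 | 0 | 0
0 | 1 | 0 | 0
1 | 0 | 0 | 0
1 | 1 | 1 | 1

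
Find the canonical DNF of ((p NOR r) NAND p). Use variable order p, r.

(NOT p AND NOT r) OR (NOT p AND r) OR (p AND NOT r) OR (p AND r)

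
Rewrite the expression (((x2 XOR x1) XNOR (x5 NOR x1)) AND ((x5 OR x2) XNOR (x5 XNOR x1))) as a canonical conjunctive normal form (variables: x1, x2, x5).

(x1 OR x2 OR x5) AND (x1 OR x2 OR NOT x5) AND (x1 OR NOT x2 OR NOT x5) AND (NOT x1 OR x2 OR x5) AND (NOT x1 OR x2 OR NOT x5) AND (NOT x1 OR NOT x2 OR x5)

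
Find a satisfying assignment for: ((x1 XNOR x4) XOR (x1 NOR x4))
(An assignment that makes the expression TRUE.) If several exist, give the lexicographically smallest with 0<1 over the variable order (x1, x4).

x1=1, x4=1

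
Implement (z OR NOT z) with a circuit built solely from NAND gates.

((z NAND z) NAND ((z NAND z) NAND (z NAND z)))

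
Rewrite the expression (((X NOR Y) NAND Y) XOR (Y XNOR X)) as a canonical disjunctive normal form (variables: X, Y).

(NOT X AND Y) OR (X AND NOT Y)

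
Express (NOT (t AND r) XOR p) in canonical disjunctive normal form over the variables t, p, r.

(NOT t AND NOT p AND NOT r) OR (NOT t AND NOT p AND r) OR (t AND NOT p AND NOT r) OR (t AND p AND r)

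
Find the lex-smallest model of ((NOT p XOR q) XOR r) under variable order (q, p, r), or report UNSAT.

q=0, p=0, r=0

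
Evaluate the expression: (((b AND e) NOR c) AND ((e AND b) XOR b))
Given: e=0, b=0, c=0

Substituting: (((0 AND 0) NOR 0) AND ((0 AND 0) XOR 0))
= 0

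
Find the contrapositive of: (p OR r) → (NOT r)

Contrapositive: r → NOT (p OR r)
Note: A statement and its contrapositive are logically equivalent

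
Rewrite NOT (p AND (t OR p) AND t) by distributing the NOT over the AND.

NOT p OR NOT (t OR p) OR NOT t
De Morgan's: NOT(AND of terms) = OR of negations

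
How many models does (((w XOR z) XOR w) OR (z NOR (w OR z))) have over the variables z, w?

Satisfying assignments: (0,0), (1,0), (1,1)
Count: 3 out of 4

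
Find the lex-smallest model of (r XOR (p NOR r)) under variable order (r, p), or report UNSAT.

r=0, p=0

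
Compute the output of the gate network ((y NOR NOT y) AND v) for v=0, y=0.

Substituting: ((0 NOR NOT 0) AND 0)
= 0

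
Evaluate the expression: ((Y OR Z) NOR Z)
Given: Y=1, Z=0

Substituting: ((1 OR 0) NOR 0)
= 0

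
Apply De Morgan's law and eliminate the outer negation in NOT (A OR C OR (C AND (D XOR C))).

NOT A AND NOT C AND NOT (C AND (D XOR C))
De Morgan's: NOT(OR of terms) = AND of negations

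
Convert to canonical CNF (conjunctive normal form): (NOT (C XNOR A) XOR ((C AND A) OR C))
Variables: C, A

(C OR A) AND (NOT C OR A)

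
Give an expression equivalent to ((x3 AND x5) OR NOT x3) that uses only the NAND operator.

((((x3 NAND x5) NAND (x3 NAND x5)) NAND ((x3 NAND x5) NAND (x3 NAND x5))) NAND ((x3 NAND x3) NAND (x3 NAND x3)))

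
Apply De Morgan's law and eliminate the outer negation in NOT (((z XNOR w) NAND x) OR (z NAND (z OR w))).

NOT ((z XNOR w) NAND x) AND NOT (z NAND (z OR w))
De Morgan's: NOT(OR of terms) = AND of negations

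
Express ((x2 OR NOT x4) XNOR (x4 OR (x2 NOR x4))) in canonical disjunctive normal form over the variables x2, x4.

(NOT x2 AND NOT x4) OR (x2 AND x4)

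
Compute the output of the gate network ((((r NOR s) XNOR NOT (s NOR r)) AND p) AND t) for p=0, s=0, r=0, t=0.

Substituting: ((((0 NOR 0) XNOR NOT (0 NOR 0)) AND 0) AND 0)
= 0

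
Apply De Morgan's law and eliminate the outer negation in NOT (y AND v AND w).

NOT y OR NOT v OR NOT w
De Morgan's: NOT(AND of terms) = OR of negations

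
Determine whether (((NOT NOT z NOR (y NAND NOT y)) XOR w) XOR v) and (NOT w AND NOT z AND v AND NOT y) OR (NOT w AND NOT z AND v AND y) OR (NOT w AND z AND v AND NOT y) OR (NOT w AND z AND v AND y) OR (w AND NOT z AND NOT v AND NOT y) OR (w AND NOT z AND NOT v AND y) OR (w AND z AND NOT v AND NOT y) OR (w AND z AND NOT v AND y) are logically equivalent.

Yes, they are equivalent — the two output columns agree on all 16 assignments:
w | z | v | y | Expression 1 | Expression 2
-------------------------------------------
0 | 0 | 0 | 0 | 0 | 0
0 | 0 | 0 | 1 | 0 | 0
0 | 0 | 1 | 0 | 1 | 1
0 | 0 | 1 | 1 | 1 | 1
0 | 1 | 0 | 0 | 0 | 0
0 | 1 | 0 | 1 | 0 | 0
0 | 1 | 1 | 0 | 1 | 1
0 | 1 | 1 | 1 | 1 | 1
1 | 0 | 0 | 0 | 1 | 1
1 | 0 | 0 | 1 | 1 | 1
1 | 0 | 1 | 0 | 0 | 0
1 | 0 | 1 | 1 | 0 | 0
1 | 1 | 0 | 0 | 1 | 1
1 | 1 | 0 | 1 | 1 | 1
1 | 1 | 1 | 0 | 0 | 0
1 | 1 | 1 | 1 | 0 | 0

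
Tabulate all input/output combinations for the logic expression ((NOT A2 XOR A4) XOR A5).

A2 | A4 | A5 | Output
---------------------
0 | 0 | 0 | 1
0 | 0 | 1 | 0
0 | 1 | 0 | 0
0 | 1 | 1 | 1
1 | 0 | 0 | 0
1 | 0 | 1 | 1
1 | 1 | 0 | 1
1 | 1 | 1 | 0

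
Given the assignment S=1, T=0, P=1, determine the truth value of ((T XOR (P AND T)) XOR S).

Substituting: ((0 XOR (1 AND 0)) XOR 1)
= 1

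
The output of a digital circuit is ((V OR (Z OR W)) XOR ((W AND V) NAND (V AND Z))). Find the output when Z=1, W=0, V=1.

Substituting: ((1 OR (1 OR 0)) XOR ((0 AND 1) NAND (1 AND 1)))
= 0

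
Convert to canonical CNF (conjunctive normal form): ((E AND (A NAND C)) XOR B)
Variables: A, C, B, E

(A OR C OR B OR E) AND (A OR C OR NOT B OR NOT E) AND (A OR NOT C OR B OR E) AND (A OR NOT C OR NOT B OR NOT E) AND (NOT A OR C OR B OR E) AND (NOT A OR C OR NOT B OR NOT E) AND (NOT A OR NOT C OR B OR E) AND (NOT A OR NOT C OR B OR NOT E)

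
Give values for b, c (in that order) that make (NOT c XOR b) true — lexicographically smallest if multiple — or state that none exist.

b=0, c=0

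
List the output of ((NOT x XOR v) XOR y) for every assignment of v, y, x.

v | y | x | Output
------------------
0 | 0 | 0 | 1
0 | 0 | 1 | 0
0 | 1 | 0 | 0
0 | 1 | 1 | 1
1 | 0 | 0 | 0
1 | 0 | 1 | 1
1 | 1 | 0 | 1
1 | 1 | 1 | 0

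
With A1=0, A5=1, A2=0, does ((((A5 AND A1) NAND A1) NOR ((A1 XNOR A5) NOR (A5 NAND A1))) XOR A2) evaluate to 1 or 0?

Substituting: ((((1 AND 0) NAND 0) NOR ((0 XNOR 1) NOR (1 NAND 0))) XOR 0)
= 0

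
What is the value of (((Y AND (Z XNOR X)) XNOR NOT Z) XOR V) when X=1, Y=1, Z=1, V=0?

Substituting: (((1 AND (1 XNOR 1)) XNOR NOT 1) XOR 0)
= 0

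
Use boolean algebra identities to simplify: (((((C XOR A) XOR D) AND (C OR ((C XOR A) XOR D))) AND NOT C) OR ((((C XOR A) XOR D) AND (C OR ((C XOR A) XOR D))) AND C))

By distribution ((E AND v) OR (E AND NOT v) = E) then absorption (E AND (E OR v) = E):
= ((C XOR A) XOR D)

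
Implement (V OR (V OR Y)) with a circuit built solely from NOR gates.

((V NOR ((V NOR Y) NOR (V NOR Y))) NOR (V NOR ((V NOR Y) NOR (V NOR Y))))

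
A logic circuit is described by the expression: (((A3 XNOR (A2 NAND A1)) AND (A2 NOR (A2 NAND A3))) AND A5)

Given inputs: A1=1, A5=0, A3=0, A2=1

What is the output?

Substituting: (((0 XNOR (1 NAND 1)) AND (1 NOR (1 NAND 0))) AND 0)
= 0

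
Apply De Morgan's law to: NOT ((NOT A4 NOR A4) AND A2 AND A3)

NOT (NOT A4 NOR A4) OR NOT A2 OR NOT A3
De Morgan's: NOT(AND of terms) = OR of negations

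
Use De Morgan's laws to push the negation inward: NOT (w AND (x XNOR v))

NOT w OR NOT (x XNOR v)
De Morgan's: NOT(AND of terms) = OR of negations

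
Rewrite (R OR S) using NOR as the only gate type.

((R NOR S) NOR (R NOR S))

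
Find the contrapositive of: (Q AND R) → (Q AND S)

Contrapositive: NOT (Q AND S) → NOT (Q AND R)
Note: A statement and its contrapositive are logically equivalent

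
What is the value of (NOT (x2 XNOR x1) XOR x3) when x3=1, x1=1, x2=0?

Substituting: (NOT (0 XNOR 1) XOR 1)
= 0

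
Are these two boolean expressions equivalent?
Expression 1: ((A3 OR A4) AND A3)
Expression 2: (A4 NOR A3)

No. Counterexample: with A4=0, A3=0, Expression 1 = 0 but Expression 2 = 1.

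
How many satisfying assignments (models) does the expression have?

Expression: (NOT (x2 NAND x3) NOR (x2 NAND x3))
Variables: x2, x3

No assignment satisfies the expression.
Count: 0 out of 4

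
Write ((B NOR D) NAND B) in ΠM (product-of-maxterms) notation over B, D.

ΠM() = TRUE (no maxterms)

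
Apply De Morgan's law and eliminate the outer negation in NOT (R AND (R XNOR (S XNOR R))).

NOT R OR NOT (R XNOR (S XNOR R))
De Morgan's: NOT(AND of terms) = OR of negations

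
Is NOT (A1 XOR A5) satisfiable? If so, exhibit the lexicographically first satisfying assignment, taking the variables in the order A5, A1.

A5=0, A1=0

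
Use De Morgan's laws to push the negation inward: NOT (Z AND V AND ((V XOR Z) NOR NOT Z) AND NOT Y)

NOT Z OR NOT V OR NOT ((V XOR Z) NOR NOT Z) OR Y
De Morgan's: NOT(AND of terms) = OR of negations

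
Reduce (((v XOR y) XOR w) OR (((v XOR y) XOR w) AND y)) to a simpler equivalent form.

By absorption (E OR (E AND v) = E):
= ((v XOR y) XOR w)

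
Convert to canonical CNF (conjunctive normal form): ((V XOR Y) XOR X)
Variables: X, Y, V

(X OR Y OR V) AND (X OR NOT Y OR NOT V) AND (NOT X OR Y OR NOT V) AND (NOT X OR NOT Y OR V)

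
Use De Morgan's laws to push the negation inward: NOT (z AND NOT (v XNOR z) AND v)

NOT z OR (v XNOR z) OR NOT v
De Morgan's: NOT(AND of terms) = OR of negations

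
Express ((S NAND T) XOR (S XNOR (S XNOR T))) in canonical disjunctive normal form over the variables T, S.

(NOT T AND NOT S) OR (NOT T AND S) OR (T AND S)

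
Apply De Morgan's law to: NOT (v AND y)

NOT v OR NOT y
De Morgan's: NOT(AND of terms) = OR of negations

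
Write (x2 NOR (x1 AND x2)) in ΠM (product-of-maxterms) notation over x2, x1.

ΠM(2, 3) = (NOT x2 OR x1) AND (NOT x2 OR NOT x1)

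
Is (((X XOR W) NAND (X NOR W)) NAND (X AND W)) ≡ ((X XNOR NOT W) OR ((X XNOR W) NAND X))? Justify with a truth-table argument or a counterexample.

Yes, they are equivalent — the two output columns agree on all 4 assignments:
X | W | Expression 1 | Expression 2
-----------------------------------
0 | 0 | 1 | 1
0 | 1 | 1 | 1
1 | 0 | 1 | 1
1 | 1 | 0 | 0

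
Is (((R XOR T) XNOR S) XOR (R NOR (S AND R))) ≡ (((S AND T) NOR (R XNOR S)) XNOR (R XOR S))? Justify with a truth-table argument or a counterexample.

No. Counterexample: with S=0, R=0, T=0, Expression 1 = 0 but Expression 2 = 1.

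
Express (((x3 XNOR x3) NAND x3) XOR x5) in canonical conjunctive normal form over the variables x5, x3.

(x5 OR NOT x3) AND (NOT x5 OR x3)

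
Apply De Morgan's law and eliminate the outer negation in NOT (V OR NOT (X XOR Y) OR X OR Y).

NOT V AND (X XOR Y) AND NOT X AND NOT Y
De Morgan's: NOT(OR of terms) = AND of negations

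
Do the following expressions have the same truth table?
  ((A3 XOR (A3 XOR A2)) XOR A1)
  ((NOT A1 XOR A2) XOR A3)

No. Counterexample: with A2=0, A3=0, A1=0, Expression 1 = 0 but Expression 2 = 1.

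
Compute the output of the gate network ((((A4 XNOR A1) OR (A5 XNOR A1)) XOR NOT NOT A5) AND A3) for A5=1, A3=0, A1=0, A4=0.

Substituting: ((((0 XNOR 0) OR (1 XNOR 0)) XOR NOT NOT 1) AND 0)
= 0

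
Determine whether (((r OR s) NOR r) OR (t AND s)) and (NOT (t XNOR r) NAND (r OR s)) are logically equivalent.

No. Counterexample: with t=0, s=1, r=0, Expression 1 = 0 but Expression 2 = 1.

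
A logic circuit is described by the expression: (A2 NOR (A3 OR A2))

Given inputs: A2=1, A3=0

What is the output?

Substituting: (1 NOR (0 OR 1))
= 0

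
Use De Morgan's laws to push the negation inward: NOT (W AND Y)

NOT W OR NOT Y
De Morgan's: NOT(AND of terms) = OR of negations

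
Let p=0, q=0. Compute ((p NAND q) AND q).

Substituting: ((0 NAND 0) AND 0)
= 0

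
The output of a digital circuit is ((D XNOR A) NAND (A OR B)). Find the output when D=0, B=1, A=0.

Substituting: ((0 XNOR 0) NAND (0 OR 1))
= 0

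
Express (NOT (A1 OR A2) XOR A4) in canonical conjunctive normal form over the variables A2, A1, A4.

(A2 OR A1 OR NOT A4) AND (A2 OR NOT A1 OR A4) AND (NOT A2 OR A1 OR A4) AND (NOT A2 OR NOT A1 OR A4)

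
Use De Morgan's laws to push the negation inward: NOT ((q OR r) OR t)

NOT (q OR r) AND NOT t
De Morgan's: NOT(OR of terms) = AND of negations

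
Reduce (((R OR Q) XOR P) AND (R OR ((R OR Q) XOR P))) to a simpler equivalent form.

By absorption (E AND (E OR v) = E):
= ((R OR Q) XOR P)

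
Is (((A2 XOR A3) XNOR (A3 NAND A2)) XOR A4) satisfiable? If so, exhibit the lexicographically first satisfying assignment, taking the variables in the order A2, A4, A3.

A2=0, A4=0, A3=1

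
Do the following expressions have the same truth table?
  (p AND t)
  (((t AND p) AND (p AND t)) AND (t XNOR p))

Yes, they are equivalent — the two output columns agree on all 4 assignments:
p | t | Expression 1 | Expression 2
-----------------------------------
0 | 0 | 0 | 0
0 | 1 | 0 | 0
1 | 0 | 0 | 0
1 | 1 | 1 | 1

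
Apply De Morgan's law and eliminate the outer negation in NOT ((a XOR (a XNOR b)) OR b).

NOT (a XOR (a XNOR b)) AND NOT b
De Morgan's: NOT(OR of terms) = AND of negations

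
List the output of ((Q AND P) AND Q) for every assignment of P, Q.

P | Q | Output
--------------
0 | 0 | 0
0 | 1 | 0
1 | 0 | 0
1 | 1 | 1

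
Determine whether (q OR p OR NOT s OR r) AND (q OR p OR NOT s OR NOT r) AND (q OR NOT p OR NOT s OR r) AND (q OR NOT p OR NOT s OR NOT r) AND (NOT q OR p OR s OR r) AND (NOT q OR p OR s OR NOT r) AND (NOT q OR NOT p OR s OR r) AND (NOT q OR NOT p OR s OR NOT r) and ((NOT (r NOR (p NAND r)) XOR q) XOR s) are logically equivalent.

Yes, they are equivalent — the two output columns agree on all 16 assignments:
q | p | s | r | Expression 1 | Expression 2
-------------------------------------------
0 | 0 | 0 | 0 | 1 | 1
0 | 0 | 0 | 1 | 1 | 1
0 | 0 | 1 | 0 | 0 | 0
0 | 0 | 1 | 1 | 0 | 0
0 | 1 | 0 | 0 | 1 | 1
0 | 1 | 0 | 1 | 1 | 1
0 | 1 | 1 | 0 | 0 | 0
0 | 1 | 1 | 1 | 0 | 0
1 | 0 | 0 | 0 | 0 | 0
1 | 0 | 0 | 1 | 0 | 0
1 | 0 | 1 | 0 | 1 | 1
1 | 0 | 1 | 1 | 1 | 1
1 | 1 | 0 | 0 | 0 | 0
1 | 1 | 0 | 1 | 0 | 0
1 | 1 | 1 | 0 | 1 | 1
1 | 1 | 1 | 1 | 1 | 1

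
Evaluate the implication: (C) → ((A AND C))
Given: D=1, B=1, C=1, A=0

Antecedent (C) = 1; consequent ((A AND C)) = 0.
1 → 0 = 0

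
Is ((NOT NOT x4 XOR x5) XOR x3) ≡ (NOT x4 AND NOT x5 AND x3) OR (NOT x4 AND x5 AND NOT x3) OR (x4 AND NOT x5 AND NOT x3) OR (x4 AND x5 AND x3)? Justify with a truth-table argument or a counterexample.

Yes, they are equivalent — the two output columns agree on all 8 assignments:
x4 | x5 | x3 | Expression 1 | Expression 2
------------------------------------------
0 | 0 | 0 | 0 | 0
0 | 0 | 1 | 1 | 1
0 | 1 | 0 | 1 | 1
0 | 1 | 1 | 0 | 0
1 | 0 | 0 | 1 | 1
1 | 0 | 1 | 0 | 0
1 | 1 | 0 | 0 | 0
1 | 1 | 1 | 1 | 1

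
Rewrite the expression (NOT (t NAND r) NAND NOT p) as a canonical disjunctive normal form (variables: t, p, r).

(NOT t AND NOT p AND NOT r) OR (NOT t AND NOT p AND r) OR (NOT t AND p AND NOT r) OR (NOT t AND p AND r) OR (t AND NOT p AND NOT r) OR (t AND p AND NOT r) OR (t AND p AND r)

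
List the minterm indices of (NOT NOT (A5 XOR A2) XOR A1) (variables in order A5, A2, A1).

Σm(1, 2, 4, 7) = (NOT A5 AND NOT A2 AND A1) OR (NOT A5 AND A2 AND NOT A1) OR (A5 AND NOT A2 AND NOT A1) OR (A5 AND A2 AND A1)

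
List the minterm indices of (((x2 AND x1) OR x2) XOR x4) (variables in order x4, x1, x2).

Σm(1, 3, 4, 6) = (NOT x4 AND NOT x1 AND x2) OR (NOT x4 AND x1 AND x2) OR (x4 AND NOT x1 AND NOT x2) OR (x4 AND x1 AND NOT x2)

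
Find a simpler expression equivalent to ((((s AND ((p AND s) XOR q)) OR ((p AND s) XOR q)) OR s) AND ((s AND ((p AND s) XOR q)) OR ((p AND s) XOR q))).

By absorption (E AND (E OR v) = E) then absorption (E OR (E AND v) = E):
= ((p AND s) XOR q)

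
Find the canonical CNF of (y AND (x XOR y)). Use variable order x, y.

(x OR y) AND (NOT x OR y) AND (NOT x OR NOT y)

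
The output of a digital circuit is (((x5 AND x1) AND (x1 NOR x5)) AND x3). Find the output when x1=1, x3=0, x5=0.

Substituting: (((0 AND 1) AND (1 NOR 0)) AND 0)
= 0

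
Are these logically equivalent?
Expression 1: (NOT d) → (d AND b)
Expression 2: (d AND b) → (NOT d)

No, Converse is not equivalent to original (counterexample: b=0, d=0)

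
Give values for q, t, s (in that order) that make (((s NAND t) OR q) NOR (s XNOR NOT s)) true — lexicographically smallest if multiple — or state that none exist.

q=0, t=1, s=1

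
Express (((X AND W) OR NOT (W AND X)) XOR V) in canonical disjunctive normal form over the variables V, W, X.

(NOT V AND NOT W AND NOT X) OR (NOT V AND NOT W AND X) OR (NOT V AND W AND NOT X) OR (NOT V AND W AND X)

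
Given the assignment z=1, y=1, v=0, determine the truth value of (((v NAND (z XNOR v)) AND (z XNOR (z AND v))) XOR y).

Substituting: (((0 NAND (1 XNOR 0)) AND (1 XNOR (1 AND 0))) XOR 1)
= 1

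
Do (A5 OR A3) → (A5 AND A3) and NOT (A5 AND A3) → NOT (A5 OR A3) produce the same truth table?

Yes, Contrapositive is always equivalent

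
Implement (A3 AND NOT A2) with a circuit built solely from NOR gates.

((A3 NOR A3) NOR ((A2 NOR A2) NOR (A2 NOR A2)))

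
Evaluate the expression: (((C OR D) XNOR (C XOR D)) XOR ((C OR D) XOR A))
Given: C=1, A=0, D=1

Substituting: (((1 OR 1) XNOR (1 XOR 1)) XOR ((1 OR 1) XOR 0))
= 1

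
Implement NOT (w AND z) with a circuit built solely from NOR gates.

(((w NOR w) NOR (z NOR z)) NOR ((w NOR w) NOR (z NOR z)))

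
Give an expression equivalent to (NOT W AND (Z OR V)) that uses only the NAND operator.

(((W NAND W) NAND ((Z NAND Z) NAND (V NAND V))) NAND ((W NAND W) NAND ((Z NAND Z) NAND (V NAND V))))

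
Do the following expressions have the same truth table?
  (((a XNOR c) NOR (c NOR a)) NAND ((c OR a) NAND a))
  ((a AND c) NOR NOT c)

No. Counterexample: with c=0, a=0, Expression 1 = 1 but Expression 2 = 0.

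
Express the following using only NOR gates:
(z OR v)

((z NOR v) NOR (z NOR v))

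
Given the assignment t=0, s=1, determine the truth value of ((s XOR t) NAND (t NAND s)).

Substituting: ((1 XOR 0) NAND (0 NAND 1))
= 0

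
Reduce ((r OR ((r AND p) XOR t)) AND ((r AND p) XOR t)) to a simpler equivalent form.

By absorption (E AND (E OR v) = E):
= ((r AND p) XOR t)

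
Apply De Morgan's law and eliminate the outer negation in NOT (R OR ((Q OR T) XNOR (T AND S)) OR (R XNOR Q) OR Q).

NOT R AND NOT ((Q OR T) XNOR (T AND S)) AND NOT (R XNOR Q) AND NOT Q
De Morgan's: NOT(OR of terms) = AND of negations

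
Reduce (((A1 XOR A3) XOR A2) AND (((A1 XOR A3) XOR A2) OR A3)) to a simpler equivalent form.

By absorption (E AND (E OR v) = E):
= ((A1 XOR A3) XOR A2)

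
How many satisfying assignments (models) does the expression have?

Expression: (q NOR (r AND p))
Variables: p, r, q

Satisfying assignments: (0,0,0), (0,1,0), (1,0,0)
Count: 3 out of 8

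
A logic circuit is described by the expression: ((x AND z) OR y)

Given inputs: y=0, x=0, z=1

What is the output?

Substituting: ((0 AND 1) OR 0)
= 0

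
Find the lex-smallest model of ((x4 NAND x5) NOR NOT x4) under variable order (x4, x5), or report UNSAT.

x4=1, x5=1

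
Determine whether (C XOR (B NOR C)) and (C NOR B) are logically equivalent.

No. Counterexample: with C=1, B=0, Expression 1 = 1 but Expression 2 = 0.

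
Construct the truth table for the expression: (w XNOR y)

w | y | Output
--------------
0 | 0 | 1
0 | 1 | 0
1 | 0 | 0
1 | 1 | 1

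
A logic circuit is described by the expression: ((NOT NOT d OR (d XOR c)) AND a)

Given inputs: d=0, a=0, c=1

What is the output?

Substituting: ((NOT NOT 0 OR (0 XOR 1)) AND 0)
= 0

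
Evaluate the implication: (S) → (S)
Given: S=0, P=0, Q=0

Antecedent (S) = 0; consequent (S) = 0.
0 → 0 = 1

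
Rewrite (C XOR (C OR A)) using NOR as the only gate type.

((((C NOR ((C NOR A) NOR (C NOR A))) NOR (C NOR ((C NOR A) NOR (C NOR A)))) NOR ((C NOR ((C NOR A) NOR (C NOR A))) NOR (C NOR ((C NOR A) NOR (C NOR A))))) NOR ((((C NOR C) NOR (((C NOR A) NOR (C NOR A)) NOR ((C NOR A) NOR (C NOR A)))) NOR ((C NOR C) NOR (((C NOR A) NOR (C NOR A)) NOR ((C NOR A) NOR (C NOR A))))) NOR (((C NOR C) NOR (((C NOR A) NOR (C NOR A)) NOR ((C NOR A) NOR (C NOR A)))) NOR ((C NOR C) NOR (((C NOR A) NOR (C NOR A)) NOR ((C NOR A) NOR (C NOR A)))))))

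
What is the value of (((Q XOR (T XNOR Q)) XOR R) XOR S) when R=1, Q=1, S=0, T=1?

Substituting: (((1 XOR (1 XNOR 1)) XOR 1) XOR 0)
= 1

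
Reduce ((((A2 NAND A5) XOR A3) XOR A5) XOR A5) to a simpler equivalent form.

By XOR self-cancellation ((E XOR v) XOR v = E):
= ((A2 NAND A5) XOR A3)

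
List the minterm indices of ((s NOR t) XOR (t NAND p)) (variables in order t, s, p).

Σm(2, 3, 4, 6) = (NOT t AND s AND NOT p) OR (NOT t AND s AND p) OR (t AND NOT s AND NOT p) OR (t AND s AND NOT p)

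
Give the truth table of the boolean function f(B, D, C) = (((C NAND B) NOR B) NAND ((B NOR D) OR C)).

B | D | C | Output
------------------
0 | 0 | 0 | 1
0 | 0 | 1 | 1
0 | 1 | 0 | 1
0 | 1 | 1 | 1
1 | 0 | 0 | 1
1 | 0 | 1 | 1
1 | 1 | 0 | 1
1 | 1 | 1 | 1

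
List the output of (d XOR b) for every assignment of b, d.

b | d | Output
--------------
0 | 0 | 0
0 | 1 | 1
1 | 0 | 1
1 | 1 | 0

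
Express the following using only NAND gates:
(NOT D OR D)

(((D NAND D) NAND (D NAND D)) NAND (D NAND D))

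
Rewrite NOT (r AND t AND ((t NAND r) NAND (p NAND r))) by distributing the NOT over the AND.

NOT r OR NOT t OR NOT ((t NAND r) NAND (p NAND r))
De Morgan's: NOT(AND of terms) = OR of negations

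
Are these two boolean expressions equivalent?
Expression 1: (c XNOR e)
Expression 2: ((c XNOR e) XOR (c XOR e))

No. Counterexample: with c=0, e=1, Expression 1 = 0 but Expression 2 = 1.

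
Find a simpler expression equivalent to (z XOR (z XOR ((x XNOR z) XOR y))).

By XOR self-cancellation ((E XOR v) XOR v = E):
= ((x XNOR z) XOR y)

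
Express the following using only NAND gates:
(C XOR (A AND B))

((C NAND (C NAND ((A NAND B) NAND (A NAND B)))) NAND (((A NAND B) NAND (A NAND B)) NAND (C NAND ((A NAND B) NAND (A NAND B)))))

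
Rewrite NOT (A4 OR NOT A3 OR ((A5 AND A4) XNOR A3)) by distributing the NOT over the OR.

NOT A4 AND A3 AND NOT ((A5 AND A4) XNOR A3)
De Morgan's: NOT(OR of terms) = AND of negations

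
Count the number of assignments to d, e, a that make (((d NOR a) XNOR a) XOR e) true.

Satisfying assignments: (0,1,0), (0,1,1), (1,0,0), (1,1,1)
Count: 4 out of 8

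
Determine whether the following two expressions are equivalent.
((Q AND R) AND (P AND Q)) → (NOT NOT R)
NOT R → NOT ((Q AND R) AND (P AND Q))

Yes, Contrapositive is always equivalent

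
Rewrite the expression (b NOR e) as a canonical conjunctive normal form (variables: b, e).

(b OR NOT e) AND (NOT b OR e) AND (NOT b OR NOT e)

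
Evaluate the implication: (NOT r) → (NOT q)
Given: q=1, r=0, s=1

Antecedent (NOT r) = 1; consequent (NOT q) = 0.
1 → 0 = 0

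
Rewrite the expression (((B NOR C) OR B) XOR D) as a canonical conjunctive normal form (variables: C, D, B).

(C OR NOT D OR B) AND (C OR NOT D OR NOT B) AND (NOT C OR D OR B) AND (NOT C OR NOT D OR NOT B)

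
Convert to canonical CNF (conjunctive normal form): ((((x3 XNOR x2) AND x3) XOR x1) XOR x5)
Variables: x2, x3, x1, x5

(x2 OR x3 OR x1 OR x5) AND (x2 OR x3 OR NOT x1 OR NOT x5) AND (x2 OR NOT x3 OR x1 OR x5) AND (x2 OR NOT x3 OR NOT x1 OR NOT x5) AND (NOT x2 OR x3 OR x1 OR x5) AND (NOT x2 OR x3 OR NOT x1 OR NOT x5) AND (NOT x2 OR NOT x3 OR x1 OR NOT x5) AND (NOT x2 OR NOT x3 OR NOT x1 OR x5)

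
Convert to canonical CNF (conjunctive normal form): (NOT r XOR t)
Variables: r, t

(r OR NOT t) AND (NOT r OR t)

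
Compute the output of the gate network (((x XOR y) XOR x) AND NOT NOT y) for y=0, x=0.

Substituting: (((0 XOR 0) XOR 0) AND NOT NOT 0)
= 0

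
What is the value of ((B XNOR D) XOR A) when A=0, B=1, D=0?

Substituting: ((1 XNOR 0) XOR 0)
= 0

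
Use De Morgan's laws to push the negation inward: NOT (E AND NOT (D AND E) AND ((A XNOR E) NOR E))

NOT E OR (D AND E) OR NOT ((A XNOR E) NOR E)
De Morgan's: NOT(AND of terms) = OR of negations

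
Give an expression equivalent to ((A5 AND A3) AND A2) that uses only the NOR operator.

((((A5 NOR A5) NOR (A3 NOR A3)) NOR ((A5 NOR A5) NOR (A3 NOR A3))) NOR (A2 NOR A2))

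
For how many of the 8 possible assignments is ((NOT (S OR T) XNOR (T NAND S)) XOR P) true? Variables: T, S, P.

Satisfying assignments: (0,0,0), (0,1,1), (1,0,1), (1,1,0)
Count: 4 out of 8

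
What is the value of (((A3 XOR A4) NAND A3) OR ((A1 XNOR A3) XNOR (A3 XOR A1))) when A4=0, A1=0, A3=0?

Substituting: (((0 XOR 0) NAND 0) OR ((0 XNOR 0) XNOR (0 XOR 0)))
= 1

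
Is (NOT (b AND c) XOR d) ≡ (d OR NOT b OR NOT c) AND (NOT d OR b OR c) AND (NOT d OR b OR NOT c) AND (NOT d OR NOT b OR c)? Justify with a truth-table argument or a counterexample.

Yes, they are equivalent — the two output columns agree on all 8 assignments:
d | b | c | Expression 1 | Expression 2
---------------------------------------
0 | 0 | 0 | 1 | 1
0 | 0 | 1 | 1 | 1
0 | 1 | 0 | 1 | 1
0 | 1 | 1 | 0 | 0
1 | 0 | 0 | 0 | 0
1 | 0 | 1 | 0 | 0
1 | 1 | 0 | 0 | 0
1 | 1 | 1 | 1 | 1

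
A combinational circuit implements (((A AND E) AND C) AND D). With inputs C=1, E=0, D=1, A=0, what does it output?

Substituting: (((0 AND 0) AND 1) AND 1)
= 0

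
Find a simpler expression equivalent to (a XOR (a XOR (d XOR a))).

By XOR self-cancellation ((E XOR v) XOR v = E):
= (d XOR a)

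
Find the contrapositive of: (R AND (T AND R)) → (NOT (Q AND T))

Contrapositive: (Q AND T) → NOT (R AND (T AND R))
Note: A statement and its contrapositive are logically equivalent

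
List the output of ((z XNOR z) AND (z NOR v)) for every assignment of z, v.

z | v | Output
--------------
0 | 0 | 1
0 | 1 | 0
1 | 0 | 0
1 | 1 | 0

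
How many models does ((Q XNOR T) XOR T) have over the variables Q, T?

Satisfying assignments: (0,0), (0,1)
Count: 2 out of 4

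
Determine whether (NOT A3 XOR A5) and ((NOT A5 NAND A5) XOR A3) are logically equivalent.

No. Counterexample: with A3=0, A5=1, Expression 1 = 0 but Expression 2 = 1.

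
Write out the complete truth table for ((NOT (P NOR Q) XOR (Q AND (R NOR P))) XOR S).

Q | S | P | R | Output
----------------------
0 | 0 | 0 | 0 | 0
0 | 0 | 0 | 1 | 0
0 | 0 | 1 | 0 | 1
0 | 0 | 1 | 1 | 1
0 | 1 | 0 | 0 | 1
0 | 1 | 0 | 1 | 1
0 | 1 | 1 | 0 | 0
0 | 1 | 1 | 1 | 0
1 | 0 | 0 | 0 | 0
1 | 0 | 0 | 1 | 1
1 | 0 | 1 | 0 | 1
1 | 0 | 1 | 1 | 1
1 | 1 | 0 | 0 | 1
1 | 1 | 0 | 1 | 0
1 | 1 | 1 | 0 | 0
1 | 1 | 1 | 1 | 0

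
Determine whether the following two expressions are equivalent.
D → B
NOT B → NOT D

Yes, Contrapositive is always equivalent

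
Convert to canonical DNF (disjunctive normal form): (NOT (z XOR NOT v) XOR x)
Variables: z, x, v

(NOT z AND NOT x AND v) OR (NOT z AND x AND NOT v) OR (z AND NOT x AND NOT v) OR (z AND x AND v)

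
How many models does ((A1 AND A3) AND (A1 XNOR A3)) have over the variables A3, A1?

Satisfying assignments: (1,1)
Count: 1 out of 4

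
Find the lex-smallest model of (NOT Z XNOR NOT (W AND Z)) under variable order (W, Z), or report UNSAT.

W=0, Z=0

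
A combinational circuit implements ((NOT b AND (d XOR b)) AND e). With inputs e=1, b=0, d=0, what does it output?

Substituting: ((NOT 0 AND (0 XOR 0)) AND 1)
= 0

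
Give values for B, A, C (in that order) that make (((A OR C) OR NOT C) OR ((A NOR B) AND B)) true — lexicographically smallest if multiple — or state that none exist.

B=0, A=0, C=0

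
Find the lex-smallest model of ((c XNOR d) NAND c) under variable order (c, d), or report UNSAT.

c=0, d=0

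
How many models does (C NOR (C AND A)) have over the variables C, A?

Satisfying assignments: (0,0), (0,1)
Count: 2 out of 4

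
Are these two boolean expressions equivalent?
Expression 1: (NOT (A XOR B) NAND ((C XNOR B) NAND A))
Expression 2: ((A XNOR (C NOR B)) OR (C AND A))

No. Counterexample: with A=0, B=0, C=1, Expression 1 = 0 but Expression 2 = 1.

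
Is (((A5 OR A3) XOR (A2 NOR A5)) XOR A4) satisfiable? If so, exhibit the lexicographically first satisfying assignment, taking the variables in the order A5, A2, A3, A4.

A5=0, A2=0, A3=0, A4=0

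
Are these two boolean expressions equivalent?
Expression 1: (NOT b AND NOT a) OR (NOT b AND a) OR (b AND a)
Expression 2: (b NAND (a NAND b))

Yes, they are equivalent — the two output columns agree on all 4 assignments:
b | a | Expression 1 | Expression 2
-----------------------------------
0 | 0 | 1 | 1
0 | 1 | 1 | 1
1 | 0 | 0 | 0
1 | 1 | 1 | 1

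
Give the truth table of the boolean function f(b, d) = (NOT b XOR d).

b | d | Output
--------------
0 | 0 | 1
0 | 1 | 0
1 | 0 | 0
1 | 1 | 1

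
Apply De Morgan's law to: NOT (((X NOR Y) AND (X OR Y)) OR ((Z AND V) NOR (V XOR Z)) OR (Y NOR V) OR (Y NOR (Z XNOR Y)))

NOT ((X NOR Y) AND (X OR Y)) AND NOT ((Z AND V) NOR (V XOR Z)) AND NOT (Y NOR V) AND NOT (Y NOR (Z XNOR Y))
De Morgan's: NOT(OR of terms) = AND of negations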